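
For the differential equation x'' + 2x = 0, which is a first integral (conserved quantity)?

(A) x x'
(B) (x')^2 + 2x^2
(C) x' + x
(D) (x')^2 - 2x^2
B

A first integral I satisfies dI/dt = 0 along every solution. Differentiate each option and use the equation of motion:
(A) d/dt[x x'] = (x')^2 + x x'' = (x')^2 - 2x^2, not identically 0
(B) d/dt[(x')^2 + 2x^2] = 2x'x'' + 4x x' = 2x'(-2x) + 4x x' = 0
(C) d/dt[x' + x] = x'' + x' = -2x + x', not identically 0
(D) d/dt[(x')^2 - 2x^2] = 2x'x'' - 4x x' = -8x x', not identically 0

Only (B) has zero time-derivative. So the energy-like quantity (x')^2 + 2x^2 is the first integral.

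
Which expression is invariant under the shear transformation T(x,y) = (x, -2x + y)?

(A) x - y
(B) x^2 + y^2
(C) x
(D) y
C

Under the shear T(x,y) = (x, -2x + y):
Substitute the transformed coordinates into each option and compare with the original:
(A) x - y  ->  (x) - (-2x + y) = 3x - y   [differs from x - y: not invariant]
(B) x^2 + y^2  ->  (x)^2 + (-2x + y)^2 = 5x^2 - 4xy + y^2   [differs from x^2 + y^2: not invariant]
(C) x  ->  (x) = x   [equals x: invariant]
(D) y  ->  (-2x + y) = -2x + y   [differs from y: not invariant]

Only option (C), x, is unchanged by the transformation.
A vertical shear moves points parallel to the y-axis, so the x-coordinate (and any function of x alone) is unchanged.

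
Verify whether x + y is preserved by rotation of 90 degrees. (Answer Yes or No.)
No

Applying rotation by 90 degrees: x' = x*cos(90 degrees) - y*sin(90 degrees) = -y, y' = x*sin(90 degrees) + y*cos(90 degrees) = x

Substituting into x + y:
(-y) + (x)
= x - y

This differs from the original expression x + y, so it is NOT invariant.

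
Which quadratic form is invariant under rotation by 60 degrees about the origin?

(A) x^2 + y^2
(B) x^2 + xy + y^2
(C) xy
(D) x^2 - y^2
A

Rotation by 60 degrees sends (x, y) to (x/2 - sqrt(3)y/2, sqrt(3)x/2 + y/2).
Substitute the transformed coordinates into each option and compare with the original:
(A) x^2 + y^2  ->  (x/2 - sqrt(3)y/2)^2 + (sqrt(3)x/2 + y/2)^2 = x^2 + y^2   [equals x^2 + y^2: invariant]
(B) x^2 + xy + y^2  ->  (x/2 - sqrt(3)y/2)^2 + (x/2 - sqrt(3)y/2)(sqrt(3)x/2 + y/2) + (sqrt(3)x/2 + y/2)^2 = sqrt(3)x^2/4 + x^2 - xy/2 - sqrt(3)y^2/4 + y^2   [differs from x^2 + xy + y^2: not invariant]
(C) xy  ->  (x/2 - sqrt(3)y/2)(sqrt(3)x/2 + y/2) = sqrt(3)x^2/4 - xy/2 - sqrt(3)y^2/4   [differs from xy: not invariant]
(D) x^2 - y^2  ->  (x/2 - sqrt(3)y/2)^2 - (sqrt(3)x/2 + y/2)^2 = -x^2/2 - sqrt(3)xy + y^2/2   [differs from x^2 - y^2: not invariant]

Only option (A), x^2 + y^2, is unchanged by the transformation.
x^2 + y^2 is the squared distance from the origin, which rotations preserve.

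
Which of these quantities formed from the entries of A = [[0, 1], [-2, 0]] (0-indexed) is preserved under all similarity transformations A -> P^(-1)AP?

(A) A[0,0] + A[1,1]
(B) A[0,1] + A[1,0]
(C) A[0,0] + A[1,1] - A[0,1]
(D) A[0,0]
A

A[0,0] + A[1,1] is the trace of A. By the cyclic property of the trace, tr(P^(-1)AP) = tr(APP^(-1)) = tr(A), so it is the same for every matrix similar to A.

The other combinations are not similarity invariants. For example, take P = [[1, -1], [0, 1]] (det P = 1), so P^(-1) = [[1, 1], [0, 1]] and
B = P^(-1)AP = [[-2, 3], [-2, 2]].
Evaluating each option on A and on B:
(A) A[0,0] + A[1,1]: 0 for A, 0 for B -> unchanged
(B) A[0,1] + A[1,0]: -1 for A, 1 for B -> changes
(C) A[0,0] + A[1,1] - A[0,1]: -1 for A, -3 for B -> changes
(D) A[0,0]: 0 for A, -2 for B -> changes

Only (A) A[0,0] + A[1,1] = 0 survives (and it does so for every P, not just this one), so it is the invariant.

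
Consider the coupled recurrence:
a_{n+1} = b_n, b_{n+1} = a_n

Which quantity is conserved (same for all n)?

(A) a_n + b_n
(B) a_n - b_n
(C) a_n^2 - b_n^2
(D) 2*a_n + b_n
A

Replace a_n by a_{n+1} = b_n and b_n by b_{n+1} = a_n in each option and simplify:
(A) a_n + b_n  ->  (b_n) + (a_n) = a_n + b_n   [conserved]
(B) a_n - b_n  ->  (b_n) - (a_n) = -a_n + b_n   [not conserved]
(C) a_n^2 - b_n^2  ->  (b_n)^2 - (a_n)^2 = -a_n^2 + b_n^2   [not conserved]
(D) 2*a_n + b_n  ->  2*(b_n) + (a_n) = a_n + 2*b_n   [not conserved]

Only (A) a_n + b_n returns to itself after one step, so it is the conserved quantity.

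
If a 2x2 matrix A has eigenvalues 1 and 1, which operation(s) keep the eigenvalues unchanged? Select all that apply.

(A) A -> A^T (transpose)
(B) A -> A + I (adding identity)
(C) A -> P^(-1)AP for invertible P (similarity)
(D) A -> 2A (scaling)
A and C

Eigenvalues are preserved by:
1. Similarity transformations: A -> P^(-1)AP (same characteristic polynomial)
2. Transpose: A^T has the same eigenvalues as A

Eigenvalues are NOT preserved by:
- Adding identity: eigenvalues become 1+1, 1+1
- Scaling: eigenvalues become 2, 2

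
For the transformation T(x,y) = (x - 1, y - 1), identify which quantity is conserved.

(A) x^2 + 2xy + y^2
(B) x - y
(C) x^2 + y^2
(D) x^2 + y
B

An expression E(x,y) is invariant under T if E(T(x,y)) = E(x,y). Here T(x,y) = (x - 1, y - 1).
Substitute the transformed coordinates into each option and compare with the original:
(A) x^2 + 2xy + y^2  ->  (x - 1)^2 + 2(x - 1)(y - 1) + (y - 1)^2 = x^2 + 2xy - 4x + y^2 - 4y + 4   [differs from x^2 + 2xy + y^2: not invariant]
(B) x - y  ->  (x - 1) - (y - 1) = x - y   [equals x - y: invariant]
(C) x^2 + y^2  ->  (x - 1)^2 + (y - 1)^2 = x^2 - 2x + y^2 - 2y + 2   [differs from x^2 + y^2: not invariant]
(D) x^2 + y  ->  (x - 1)^2 + (y - 1) = x^2 - 2x + y   [differs from x^2 + y: not invariant]

Only option (B), x - y, is unchanged by the transformation.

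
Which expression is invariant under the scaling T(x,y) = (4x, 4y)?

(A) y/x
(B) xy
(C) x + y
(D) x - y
A

Under the uniform scaling T(x,y) = (4x, 4y):
Substitute the transformed coordinates into each option and compare with the original:
(A) y/x  ->  (4y)/(4x) = y/x   [equals y/x: invariant]
(B) xy  ->  (4x)(4y) = 16xy   [differs from xy: not invariant]
(C) x + y  ->  (4x) + (4y) = 4x + 4y   [differs from x + y: not invariant]
(D) x - y  ->  (4x) - (4y) = 4x - 4y   [differs from x - y: not invariant]

Only option (A), y/x, is unchanged by the transformation.
The common factor 4 cancels in a ratio of coordinates, while sums, products and sums of squares pick up factors of 4 or 16.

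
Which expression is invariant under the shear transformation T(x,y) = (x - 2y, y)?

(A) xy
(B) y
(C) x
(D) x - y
B

Under the shear T(x,y) = (x - 2y, y):
Substitute the transformed coordinates into each option and compare with the original:
(A) xy  ->  (x - 2y)(y) = xy - 2y^2   [differs from xy: not invariant]
(B) y  ->  (y) = y   [equals y: invariant]
(C) x  ->  (x - 2y) = x - 2y   [differs from x: not invariant]
(D) x - y  ->  (x - 2y) - (y) = x - 3y   [differs from x - y: not invariant]

Only option (B), y, is unchanged by the transformation.
A horizontal shear moves points parallel to the x-axis, so the y-coordinate (and any function of y alone) is unchanged.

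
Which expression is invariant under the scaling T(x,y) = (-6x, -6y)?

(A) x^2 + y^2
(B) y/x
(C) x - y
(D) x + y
B

Under the uniform scaling T(x,y) = (-6x, -6y):
Substitute the transformed coordinates into each option and compare with the original:
(A) x^2 + y^2  ->  (-6x)^2 + (-6y)^2 = 36x^2 + 36y^2   [differs from x^2 + y^2: not invariant]
(B) y/x  ->  (-6y)/(-6x) = y/x   [equals y/x: invariant]
(C) x - y  ->  (-6x) - (-6y) = -6x + 6y   [differs from x - y: not invariant]
(D) x + y  ->  (-6x) + (-6y) = -6x - 6y   [differs from x + y: not invariant]

Only option (B), y/x, is unchanged by the transformation.
The common factor -6 cancels in a ratio of coordinates, while sums, products and sums of squares pick up factors of -6 or 36.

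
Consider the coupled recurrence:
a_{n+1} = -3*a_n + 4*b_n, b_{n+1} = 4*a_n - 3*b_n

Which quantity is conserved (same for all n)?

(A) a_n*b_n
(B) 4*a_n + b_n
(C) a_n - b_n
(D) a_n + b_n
D

Replace a_n by a_{n+1} = -3*a_n + 4*b_n and b_n by b_{n+1} = 4*a_n - 3*b_n in each option and simplify:
(A) a_n*b_n  ->  (-3*a_n + 4*b_n)*(4*a_n - 3*b_n) = -12*a_n^2 + 25*a_n*b_n - 12*b_n^2   [not conserved]
(B) 4*a_n + b_n  ->  4*(-3*a_n + 4*b_n) + (4*a_n - 3*b_n) = -8*a_n + 13*b_n   [not conserved]
(C) a_n - b_n  ->  (-3*a_n + 4*b_n) - (4*a_n - 3*b_n) = -7*a_n + 7*b_n   [not conserved]
(D) a_n + b_n  ->  (-3*a_n + 4*b_n) + (4*a_n - 3*b_n) = a_n + b_n   [conserved]

Only (D) a_n + b_n returns to itself after one step, so it is the conserved quantity.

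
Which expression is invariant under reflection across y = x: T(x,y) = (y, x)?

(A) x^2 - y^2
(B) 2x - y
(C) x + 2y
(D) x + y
D

The map is reflection across y = x: T(x,y) = (y, x).
Substitute the transformed coordinates into each option and compare with the original:
(A) x^2 - y^2  ->  (y)^2 - (x)^2 = -x^2 + y^2   [differs from x^2 - y^2: not invariant]
(B) 2x - y  ->  2(y) - (x) = -x + 2y   [differs from 2x - y: not invariant]
(C) x + 2y  ->  (y) + 2(x) = 2x + y   [differs from x + 2y: not invariant]
(D) x + y  ->  (y) + (x) = x + y   [equals x + y: invariant]

Only option (D), x + y, is unchanged by the transformation.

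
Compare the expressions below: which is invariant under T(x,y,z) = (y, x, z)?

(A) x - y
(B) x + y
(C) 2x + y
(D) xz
B

Apply T(x,y,z) = (y, x, z) to each option, i.e. replace (x, y, z) by the transformed coordinates.
Substitute the transformed coordinates into each option and compare with the original:
(A) x - y  ->  (y) - (x) = -x + y   [differs from x - y: not invariant]
(B) x + y  ->  (y) + (x) = x + y   [equals x + y: invariant]
(C) 2x + y  ->  2(y) + (x) = x + 2y   [differs from 2x + y: not invariant]
(D) xz  ->  (y)(z) = yz   [differs from xz: not invariant]

Only option (B), x + y, is unchanged by the transformation.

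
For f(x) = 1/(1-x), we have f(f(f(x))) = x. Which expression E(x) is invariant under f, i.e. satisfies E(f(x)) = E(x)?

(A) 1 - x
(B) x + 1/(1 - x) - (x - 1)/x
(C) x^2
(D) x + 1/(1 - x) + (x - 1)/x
D

Replace x by f(x) = 1/(1 - x) in each option and simplify. As a quick numerical cross-check, also compare E(5) with E(f(5)) = E(-1/4).

(A) 1 - x  ->  1 - (1/(1 - x)) = x/(x - 1); check: E(5) = -4 but E(-1/4) = 5/4.   [not invariant]
(B) x + 1/(1 - x) - (x - 1)/x  ->  (1/(1 - x)) + 1/(1 - (1/(1 - x))) - ((1/(1 - x)) - 1)/(1/(1 - x)) = (x^2(1 - x) - x + (x - 1)^2)/(x(x - 1)); check: E(5) = 79/20 but E(-1/4) = -89/20.   [not invariant]
(C) x^2  ->  (1/(1 - x))^2 = (x - 1)^(-2); check: E(5) = 25 but E(-1/4) = 1/16.   [not invariant]
(D) x + 1/(1 - x) + (x - 1)/x  ->  (1/(1 - x)) + 1/(1 - (1/(1 - x))) + ((1/(1 - x)) - 1)/(1/(1 - x)), which simplifies back to x + 1/(1 - x) + (x - 1)/x; check: E(5) = 111/20, E(-1/4) = 111/20.   [invariant]

Only (D) is unchanged. Indeed f(f(x)) = 1/(1 - 1/(1-x)) = (1-x)/(-x) = (x-1)/x, so E(x) = x + f(x) + f(f(x)) is the sum over the whole 3-cycle; applying f just permutes the three terms cyclically (x -> f(x) -> f(f(x)) -> x), leaving the sum unchanged.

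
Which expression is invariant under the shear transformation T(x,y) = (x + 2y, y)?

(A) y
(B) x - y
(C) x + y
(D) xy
A

Under the shear T(x,y) = (x + 2y, y):
Substitute the transformed coordinates into each option and compare with the original:
(A) y  ->  (y) = y   [equals y: invariant]
(B) x - y  ->  (x + 2y) - (y) = x + y   [differs from x - y: not invariant]
(C) x + y  ->  (x + 2y) + (y) = x + 3y   [differs from x + y: not invariant]
(D) xy  ->  (x + 2y)(y) = xy + 2y^2   [differs from xy: not invariant]

Only option (A), y, is unchanged by the transformation.
A horizontal shear moves points parallel to the x-axis, so the y-coordinate (and any function of y alone) is unchanged.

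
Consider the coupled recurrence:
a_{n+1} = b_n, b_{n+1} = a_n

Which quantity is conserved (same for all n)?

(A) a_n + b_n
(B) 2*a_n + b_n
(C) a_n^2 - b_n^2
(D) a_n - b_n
A

Replace a_n by a_{n+1} = b_n and b_n by b_{n+1} = a_n in each option and simplify:
(A) a_n + b_n  ->  (b_n) + (a_n) = a_n + b_n   [conserved]
(B) 2*a_n + b_n  ->  2*(b_n) + (a_n) = a_n + 2*b_n   [not conserved]
(C) a_n^2 - b_n^2  ->  (b_n)^2 - (a_n)^2 = -a_n^2 + b_n^2   [not conserved]
(D) a_n - b_n  ->  (b_n) - (a_n) = -a_n + b_n   [not conserved]

Only (A) a_n + b_n returns to itself after one step, so it is the conserved quantity.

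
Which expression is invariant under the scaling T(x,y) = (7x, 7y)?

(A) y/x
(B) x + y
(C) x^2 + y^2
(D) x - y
A

Under the uniform scaling T(x,y) = (7x, 7y):
Substitute the transformed coordinates into each option and compare with the original:
(A) y/x  ->  (7y)/(7x) = y/x   [equals y/x: invariant]
(B) x + y  ->  (7x) + (7y) = 7x + 7y   [differs from x + y: not invariant]
(C) x^2 + y^2  ->  (7x)^2 + (7y)^2 = 49x^2 + 49y^2   [differs from x^2 + y^2: not invariant]
(D) x - y  ->  (7x) - (7y) = 7x - 7y   [differs from x - y: not invariant]

Only option (A), y/x, is unchanged by the transformation.
The common factor 7 cancels in a ratio of coordinates, while sums, products and sums of squares pick up factors of 7 or 49.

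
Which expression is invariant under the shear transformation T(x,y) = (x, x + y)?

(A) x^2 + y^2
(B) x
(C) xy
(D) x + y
B

Under the shear T(x,y) = (x, x + y):
Substitute the transformed coordinates into each option and compare with the original:
(A) x^2 + y^2  ->  (x)^2 + (x + y)^2 = 2x^2 + 2xy + y^2   [differs from x^2 + y^2: not invariant]
(B) x  ->  (x) = x   [equals x: invariant]
(C) xy  ->  (x)(x + y) = x^2 + xy   [differs from xy: not invariant]
(D) x + y  ->  (x) + (x + y) = 2x + y   [differs from x + y: not invariant]

Only option (B), x, is unchanged by the transformation.
A vertical shear moves points parallel to the y-axis, so the x-coordinate (and any function of x alone) is unchanged.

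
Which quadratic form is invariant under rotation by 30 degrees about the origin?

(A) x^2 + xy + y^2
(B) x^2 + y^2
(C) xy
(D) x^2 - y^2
B

Rotation by 30 degrees sends (x, y) to (sqrt(3)x/2 - y/2, x/2 + sqrt(3)y/2).
Substitute the transformed coordinates into each option and compare with the original:
(A) x^2 + xy + y^2  ->  (sqrt(3)x/2 - y/2)^2 + (sqrt(3)x/2 - y/2)(x/2 + sqrt(3)y/2) + (x/2 + sqrt(3)y/2)^2 = sqrt(3)x^2/4 + x^2 + xy/2 - sqrt(3)y^2/4 + y^2   [differs from x^2 + xy + y^2: not invariant]
(B) x^2 + y^2  ->  (sqrt(3)x/2 - y/2)^2 + (x/2 + sqrt(3)y/2)^2 = x^2 + y^2   [equals x^2 + y^2: invariant]
(C) xy  ->  (sqrt(3)x/2 - y/2)(x/2 + sqrt(3)y/2) = sqrt(3)x^2/4 + xy/2 - sqrt(3)y^2/4   [differs from xy: not invariant]
(D) x^2 - y^2  ->  (sqrt(3)x/2 - y/2)^2 - (x/2 + sqrt(3)y/2)^2 = x^2/2 - sqrt(3)xy - y^2/2   [differs from x^2 - y^2: not invariant]

Only option (B), x^2 + y^2, is unchanged by the transformation.
x^2 + y^2 is the squared distance from the origin, which rotations preserve.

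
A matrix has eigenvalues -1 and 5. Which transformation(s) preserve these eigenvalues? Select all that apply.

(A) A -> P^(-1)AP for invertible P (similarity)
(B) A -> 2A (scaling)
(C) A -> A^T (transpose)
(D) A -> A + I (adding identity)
A and C

Eigenvalues are preserved by:
1. Similarity transformations: A -> P^(-1)AP (same characteristic polynomial)
2. Transpose: A^T has the same eigenvalues as A

Eigenvalues are NOT preserved by:
- Adding identity: eigenvalues become -1+1, 5+1
- Scaling: eigenvalues become -2, 10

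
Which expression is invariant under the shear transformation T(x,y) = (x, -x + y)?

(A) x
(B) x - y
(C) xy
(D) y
A

Under the shear T(x,y) = (x, -x + y):
Substitute the transformed coordinates into each option and compare with the original:
(A) x  ->  (x) = x   [equals x: invariant]
(B) x - y  ->  (x) - (-x + y) = 2x - y   [differs from x - y: not invariant]
(C) xy  ->  (x)(-x + y) = -x^2 + xy   [differs from xy: not invariant]
(D) y  ->  (-x + y) = -x + y   [differs from y: not invariant]

Only option (A), x, is unchanged by the transformation.
A vertical shear moves points parallel to the y-axis, so the x-coordinate (and any function of x alone) is unchanged.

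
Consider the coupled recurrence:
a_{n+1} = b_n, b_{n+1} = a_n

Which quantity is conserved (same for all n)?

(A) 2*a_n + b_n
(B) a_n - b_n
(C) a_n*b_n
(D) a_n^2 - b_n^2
C

Replace a_n by a_{n+1} = b_n and b_n by b_{n+1} = a_n in each option and simplify:
(A) 2*a_n + b_n  ->  2*(b_n) + (a_n) = a_n + 2*b_n   [not conserved]
(B) a_n - b_n  ->  (b_n) - (a_n) = -a_n + b_n   [not conserved]
(C) a_n*b_n  ->  (b_n)*(a_n) = a_n*b_n   [conserved]
(D) a_n^2 - b_n^2  ->  (b_n)^2 - (a_n)^2 = -a_n^2 + b_n^2   [not conserved]

Only (C) a_n*b_n returns to itself after one step, so it is the conserved quantity.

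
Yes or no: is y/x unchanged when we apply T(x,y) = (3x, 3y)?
Yes

Substitute T(x,y) = (3x, 3y) into the expression and compare with the original.

Original: y/x
After applying T: (3y)/(3x) = y/x

This is identical to the original y/x, so the expression is invariant.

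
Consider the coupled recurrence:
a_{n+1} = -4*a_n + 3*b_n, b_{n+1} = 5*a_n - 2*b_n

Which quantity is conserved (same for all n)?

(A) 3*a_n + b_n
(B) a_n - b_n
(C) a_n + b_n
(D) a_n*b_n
C

Replace a_n by a_{n+1} = -4*a_n + 3*b_n and b_n by b_{n+1} = 5*a_n - 2*b_n in each option and simplify:
(A) 3*a_n + b_n  ->  3*(-4*a_n + 3*b_n) + (5*a_n - 2*b_n) = -7*a_n + 7*b_n   [not conserved]
(B) a_n - b_n  ->  (-4*a_n + 3*b_n) - (5*a_n - 2*b_n) = -9*a_n + 5*b_n   [not conserved]
(C) a_n + b_n  ->  (-4*a_n + 3*b_n) + (5*a_n - 2*b_n) = a_n + b_n   [conserved]
(D) a_n*b_n  ->  (-4*a_n + 3*b_n)*(5*a_n - 2*b_n) = -20*a_n^2 + 23*a_n*b_n - 6*b_n^2   [not conserved]

Only (C) a_n + b_n returns to itself after one step, so it is the conserved quantity.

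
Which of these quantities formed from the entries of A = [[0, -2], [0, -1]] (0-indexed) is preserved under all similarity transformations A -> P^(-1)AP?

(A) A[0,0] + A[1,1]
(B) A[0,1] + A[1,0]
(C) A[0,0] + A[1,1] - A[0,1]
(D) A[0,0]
A

A[0,0] + A[1,1] is the trace of A. By the cyclic property of the trace, tr(P^(-1)AP) = tr(APP^(-1)) = tr(A), so it is the same for every matrix similar to A.

The other combinations are not similarity invariants. For example, take P = [[2, 1], [1, 1]] (det P = 1), so P^(-1) = [[1, -1], [-1, 2]] and
B = P^(-1)AP = [[-1, -1], [0, 0]].
Evaluating each option on A and on B:
(A) A[0,0] + A[1,1]: -1 for A, -1 for B -> unchanged
(B) A[0,1] + A[1,0]: -2 for A, -1 for B -> changes
(C) A[0,0] + A[1,1] - A[0,1]: 1 for A, 0 for B -> changes
(D) A[0,0]: 0 for A, -1 for B -> changes

Only (A) A[0,0] + A[1,1] = -1 survives (and it does so for every P, not just this one), so it is the invariant.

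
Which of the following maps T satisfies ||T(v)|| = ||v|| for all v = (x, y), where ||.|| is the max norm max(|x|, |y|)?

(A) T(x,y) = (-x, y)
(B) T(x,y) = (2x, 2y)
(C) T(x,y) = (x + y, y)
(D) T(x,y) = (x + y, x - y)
A

A transformation preserves a norm if ||T(v)|| = ||v|| for every v; a single vector where the norm changes rules an option out.

(A) T(x,y) = (-x, y): preserves the norm -- it only permutes the coordinates and/or flips signs, which leaves max(|x|, |y|) unchanged.
(B) T(x,y) = (2x, 2y): v = (1, 0) has norm max(|1|, |0|) = 1, but T(v) = (2, 0) has norm 2 -- not preserved.
(C) T(x,y) = (x + y, y): v = (1, 1) has norm max(|1|, |1|) = 1, but T(v) = (2, 1) has norm 2 -- not preserved.
(D) T(x,y) = (x + y, x - y): v = (1, 1) has norm max(|1|, |1|) = 1, but T(v) = (2, 0) has norm 2 -- not preserved.

Therefore the answer is (A).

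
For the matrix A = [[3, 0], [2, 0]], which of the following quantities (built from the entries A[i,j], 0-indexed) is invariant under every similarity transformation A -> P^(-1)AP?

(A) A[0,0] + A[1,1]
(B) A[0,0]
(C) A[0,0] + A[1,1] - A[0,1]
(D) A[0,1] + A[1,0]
A

A[0,0] + A[1,1] is the trace of A. By the cyclic property of the trace, tr(P^(-1)AP) = tr(APP^(-1)) = tr(A), so it is the same for every matrix similar to A.

The other combinations are not similarity invariants. For example, take P = [[1, -1], [0, 1]] (det P = 1), so P^(-1) = [[1, 1], [0, 1]] and
B = P^(-1)AP = [[5, -5], [2, -2]].
Evaluating each option on A and on B:
(A) A[0,0] + A[1,1]: 3 for A, 3 for B -> unchanged
(B) A[0,0]: 3 for A, 5 for B -> changes
(C) A[0,0] + A[1,1] - A[0,1]: 3 for A, 8 for B -> changes
(D) A[0,1] + A[1,0]: 2 for A, -3 for B -> changes

Only (A) A[0,0] + A[1,1] = 3 survives (and it does so for every P, not just this one), so it is the invariant.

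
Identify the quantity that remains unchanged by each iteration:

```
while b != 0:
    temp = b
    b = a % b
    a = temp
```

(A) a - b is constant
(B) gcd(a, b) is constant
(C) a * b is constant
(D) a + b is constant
B

A loop invariant must hold before the first iteration and be re-established by every execution of the body.

(B) gcd(a, b) is constant: One iteration replaces (a, b) by (b, a mod b). Since a mod b = a - q*b for an integer q, any common divisor of a and b divides b and a mod b, and conversely; hence gcd(b, a mod b) = gcd(a, b). For instance (16, 9) -> (9, 7) keeps gcd = 1. At exit b = 0 and a = gcd of the original inputs.

The other options fail:
(A) a - b is constant: e.g. (a, b) = (16, 9) -> (9, 7): the difference goes from 7 to 2.
(C) a * b is constant: e.g. (a, b) = (16, 9) -> (9, 7): the product goes from 144 to 63.
(D) a + b is constant: e.g. (a, b) = (16, 9) -> (9, 7): the sum goes from 25 to 16.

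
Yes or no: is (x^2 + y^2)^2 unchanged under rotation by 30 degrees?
Yes

Applying rotation by 30 degrees: x' = x*cos(30 degrees) - y*sin(30 degrees) = sqrt(3)x/2 - y/2, y' = x*sin(30 degrees) + y*cos(30 degrees) = x/2 + sqrt(3)y/2

Substituting into (x^2 + y^2)^2:
((sqrt(3)x/2 - y/2)^2 + (x/2 + sqrt(3)y/2)^2)^2
= x^4 + 2x^2y^2 + y^4 = (x^2 + y^2)^2

This equals the original expression (x^2 + y^2)^2, so it IS invariant.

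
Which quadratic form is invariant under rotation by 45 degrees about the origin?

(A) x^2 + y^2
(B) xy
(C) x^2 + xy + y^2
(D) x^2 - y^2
A

Rotation by 45 degrees sends (x, y) to (sqrt(2)x/2 - sqrt(2)y/2, sqrt(2)x/2 + sqrt(2)y/2).
Substitute the transformed coordinates into each option and compare with the original:
(A) x^2 + y^2  ->  (sqrt(2)x/2 - sqrt(2)y/2)^2 + (sqrt(2)x/2 + sqrt(2)y/2)^2 = x^2 + y^2   [equals x^2 + y^2: invariant]
(B) xy  ->  (sqrt(2)x/2 - sqrt(2)y/2)(sqrt(2)x/2 + sqrt(2)y/2) = x^2/2 - y^2/2   [differs from xy: not invariant]
(C) x^2 + xy + y^2  ->  (sqrt(2)x/2 - sqrt(2)y/2)^2 + (sqrt(2)x/2 - sqrt(2)y/2)(sqrt(2)x/2 + sqrt(2)y/2) + (sqrt(2)x/2 + sqrt(2)y/2)^2 = 3x^2/2 + y^2/2   [differs from x^2 + xy + y^2: not invariant]
(D) x^2 - y^2  ->  (sqrt(2)x/2 - sqrt(2)y/2)^2 - (sqrt(2)x/2 + sqrt(2)y/2)^2 = -2xy   [differs from x^2 - y^2: not invariant]

Only option (A), x^2 + y^2, is unchanged by the transformation.
x^2 + y^2 is the squared distance from the origin, which rotations preserve.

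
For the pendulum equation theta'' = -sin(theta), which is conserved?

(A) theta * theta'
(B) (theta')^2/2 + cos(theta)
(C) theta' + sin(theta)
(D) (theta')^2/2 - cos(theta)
D

A first integral I satisfies dI/dt = 0 along every solution. Differentiate each option and use the equation of motion:
(A) d/dt[theta * theta'] = (theta')^2 + theta theta'' = (theta')^2 - theta sin(theta), not identically 0
(B) d/dt[(theta')^2/2 + cos(theta)] = theta' theta'' - sin(theta) theta' = -2 theta' sin(theta), not identically 0
(C) d/dt[theta' + sin(theta)] = theta'' + cos(theta) theta' = -sin(theta) + theta' cos(theta), not identically 0
(D) d/dt[(theta')^2/2 - cos(theta)] = theta' theta'' + sin(theta) theta' = theta'(-sin(theta)) + theta' sin(theta) = 0

Only (D) has zero time-derivative. This is the total energy: kinetic (theta')^2/2 plus potential -cos(theta).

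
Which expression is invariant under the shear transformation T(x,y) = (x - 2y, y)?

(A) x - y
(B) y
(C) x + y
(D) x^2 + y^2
B

Under the shear T(x,y) = (x - 2y, y):
Substitute the transformed coordinates into each option and compare with the original:
(A) x - y  ->  (x - 2y) - (y) = x - 3y   [differs from x - y: not invariant]
(B) y  ->  (y) = y   [equals y: invariant]
(C) x + y  ->  (x - 2y) + (y) = x - y   [differs from x + y: not invariant]
(D) x^2 + y^2  ->  (x - 2y)^2 + (y)^2 = x^2 - 4xy + 5y^2   [differs from x^2 + y^2: not invariant]

Only option (B), y, is unchanged by the transformation.
A horizontal shear moves points parallel to the x-axis, so the y-coordinate (and any function of y alone) is unchanged.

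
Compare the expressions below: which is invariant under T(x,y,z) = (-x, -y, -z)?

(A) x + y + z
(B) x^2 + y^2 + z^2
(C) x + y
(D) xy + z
B

Apply T(x,y,z) = (-x, -y, -z) to each option, i.e. replace (x, y, z) by the transformed coordinates.
Substitute the transformed coordinates into each option and compare with the original:
(A) x + y + z  ->  (-x) + (-y) + (-z) = -x - y - z   [differs from x + y + z: not invariant]
(B) x^2 + y^2 + z^2  ->  (-x)^2 + (-y)^2 + (-z)^2 = x^2 + y^2 + z^2   [equals x^2 + y^2 + z^2: invariant]
(C) x + y  ->  (-x) + (-y) = -x - y   [differs from x + y: not invariant]
(D) xy + z  ->  (-x)(-y) + (-z) = xy - z   [differs from xy + z: not invariant]

Only option (B), x^2 + y^2 + z^2, is unchanged by the transformation.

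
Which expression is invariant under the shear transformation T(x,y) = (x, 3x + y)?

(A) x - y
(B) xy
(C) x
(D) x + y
C

Under the shear T(x,y) = (x, 3x + y):
Substitute the transformed coordinates into each option and compare with the original:
(A) x - y  ->  (x) - (3x + y) = -2x - y   [differs from x - y: not invariant]
(B) xy  ->  (x)(3x + y) = 3x^2 + xy   [differs from xy: not invariant]
(C) x  ->  (x) = x   [equals x: invariant]
(D) x + y  ->  (x) + (3x + y) = 4x + y   [differs from x + y: not invariant]

Only option (C), x, is unchanged by the transformation.
A vertical shear moves points parallel to the y-axis, so the x-coordinate (and any function of x alone) is unchanged.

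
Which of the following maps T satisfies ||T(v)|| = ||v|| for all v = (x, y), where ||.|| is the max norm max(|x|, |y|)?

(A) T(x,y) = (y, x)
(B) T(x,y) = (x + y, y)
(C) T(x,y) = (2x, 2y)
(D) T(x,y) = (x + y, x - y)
A

A transformation preserves a norm if ||T(v)|| = ||v|| for every v; a single vector where the norm changes rules an option out.

(A) T(x,y) = (y, x): preserves the norm -- it only permutes the coordinates and/or flips signs, which leaves max(|x|, |y|) unchanged.
(B) T(x,y) = (x + y, y): v = (1, 1) has norm max(|1|, |1|) = 1, but T(v) = (2, 1) has norm 2 -- not preserved.
(C) T(x,y) = (2x, 2y): v = (1, 0) has norm max(|1|, |0|) = 1, but T(v) = (2, 0) has norm 2 -- not preserved.
(D) T(x,y) = (x + y, x - y): v = (1, 1) has norm max(|1|, |1|) = 1, but T(v) = (2, 0) has norm 2 -- not preserved.

Therefore the answer is (A).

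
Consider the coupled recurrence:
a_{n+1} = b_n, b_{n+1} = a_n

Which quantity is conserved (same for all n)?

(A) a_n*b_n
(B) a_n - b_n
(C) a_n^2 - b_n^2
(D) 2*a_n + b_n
A

Replace a_n by a_{n+1} = b_n and b_n by b_{n+1} = a_n in each option and simplify:
(A) a_n*b_n  ->  (b_n)*(a_n) = a_n*b_n   [conserved]
(B) a_n - b_n  ->  (b_n) - (a_n) = -a_n + b_n   [not conserved]
(C) a_n^2 - b_n^2  ->  (b_n)^2 - (a_n)^2 = -a_n^2 + b_n^2   [not conserved]
(D) 2*a_n + b_n  ->  2*(b_n) + (a_n) = a_n + 2*b_n   [not conserved]

Only (A) a_n*b_n returns to itself after one step, so it is the conserved quantity.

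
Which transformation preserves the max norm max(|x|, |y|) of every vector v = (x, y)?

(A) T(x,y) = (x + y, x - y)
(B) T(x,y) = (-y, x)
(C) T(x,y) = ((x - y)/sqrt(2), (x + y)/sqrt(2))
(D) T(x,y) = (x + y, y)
B

A transformation preserves a norm if ||T(v)|| = ||v|| for every v; a single vector where the norm changes rules an option out.

(A) T(x,y) = (x + y, x - y): v = (1, 1) has norm max(|1|, |1|) = 1, but T(v) = (2, 0) has norm 2 -- not preserved.
(B) T(x,y) = (-y, x): preserves the norm -- it only permutes the coordinates and/or flips signs, which leaves max(|x|, |y|) unchanged.
(C) T(x,y) = ((x - y)/sqrt(2), (x + y)/sqrt(2)): v = (1, 0) has norm max(|1|, |0|) = 1, but T(v) = (sqrt(2)/2, sqrt(2)/2) has norm sqrt(2)/2 -- not preserved.
(D) T(x,y) = (x + y, y): v = (1, 1) has norm max(|1|, |1|) = 1, but T(v) = (2, 1) has norm 2 -- not preserved.

Therefore the answer is (B).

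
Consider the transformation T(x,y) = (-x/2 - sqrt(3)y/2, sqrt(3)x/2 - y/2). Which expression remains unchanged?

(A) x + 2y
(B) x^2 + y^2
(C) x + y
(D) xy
B

An expression E(x,y) is invariant under T if E(T(x,y)) = E(x,y). Here T(x,y) = (-x/2 - sqrt(3)y/2, sqrt(3)x/2 - y/2).
Substitute the transformed coordinates into each option and compare with the original:
(A) x + 2y  ->  (-x/2 - sqrt(3)y/2) + 2(sqrt(3)x/2 - y/2) = -x/2 + sqrt(3)x - y - sqrt(3)y/2   [differs from x + 2y: not invariant]
(B) x^2 + y^2  ->  (-x/2 - sqrt(3)y/2)^2 + (sqrt(3)x/2 - y/2)^2 = x^2 + y^2   [equals x^2 + y^2: invariant]
(C) x + y  ->  (-x/2 - sqrt(3)y/2) + (sqrt(3)x/2 - y/2) = -x/2 + sqrt(3)x/2 - sqrt(3)y/2 - y/2   [differs from x + y: not invariant]
(D) xy  ->  (-x/2 - sqrt(3)y/2)(sqrt(3)x/2 - y/2) = -sqrt(3)x^2/4 - xy/2 + sqrt(3)y^2/4   [differs from xy: not invariant]

Only option (B), x^2 + y^2, is unchanged by the transformation.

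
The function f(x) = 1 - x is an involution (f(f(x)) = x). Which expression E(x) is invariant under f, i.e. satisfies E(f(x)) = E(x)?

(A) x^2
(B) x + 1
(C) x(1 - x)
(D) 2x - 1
C

Replace x by f(x) = 1 - x in each option and simplify. As a quick numerical cross-check, also compare E(5) with E(f(5)) = E(-4).

(A) x^2  ->  (1 - x)^2 = (x - 1)^2; check: E(5) = 25 but E(-4) = 16.   [not invariant]
(B) x + 1  ->  (1 - x) + 1 = 2 - x; check: E(5) = 6 but E(-4) = -3.   [not invariant]
(C) x(1 - x)  ->  (1 - x)(1 - (1 - x)), which simplifies back to x(1 - x); check: E(5) = -20, E(-4) = -20.   [invariant]
(D) 2x - 1  ->  2(1 - x) - 1 = 1 - 2x; check: E(5) = 9 but E(-4) = -9.   [not invariant]

Only (C) is unchanged. E is symmetric under swapping x with f(x) = 1 - x, which is exactly what an involution does.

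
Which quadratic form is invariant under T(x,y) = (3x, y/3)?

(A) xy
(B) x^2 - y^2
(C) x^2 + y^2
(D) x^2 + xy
A

T multiplies x by 3 and divides y by 3.
Substitute the transformed coordinates into each option and compare with the original:
(A) xy  ->  (3x)(y/3) = xy   [equals xy: invariant]
(B) x^2 - y^2  ->  (3x)^2 - (y/3)^2 = 9x^2 - y^2/9   [differs from x^2 - y^2: not invariant]
(C) x^2 + y^2  ->  (3x)^2 + (y/3)^2 = 9x^2 + y^2/9   [differs from x^2 + y^2: not invariant]
(D) x^2 + xy  ->  (3x)^2 + (3x)(y/3) = 9x^2 + xy   [differs from x^2 + xy: not invariant]

Only option (A), xy, is unchanged by the transformation.
The factors 3 and 1/3 cancel only in the pure product xy.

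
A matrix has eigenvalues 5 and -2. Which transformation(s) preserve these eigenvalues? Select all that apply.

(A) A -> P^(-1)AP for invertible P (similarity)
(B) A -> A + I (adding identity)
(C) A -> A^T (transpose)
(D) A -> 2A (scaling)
A and C

Eigenvalues are preserved by:
1. Similarity transformations: A -> P^(-1)AP (same characteristic polynomial)
2. Transpose: A^T has the same eigenvalues as A

Eigenvalues are NOT preserved by:
- Adding identity: eigenvalues become 5+1, -2+1
- Scaling: eigenvalues become 10, -4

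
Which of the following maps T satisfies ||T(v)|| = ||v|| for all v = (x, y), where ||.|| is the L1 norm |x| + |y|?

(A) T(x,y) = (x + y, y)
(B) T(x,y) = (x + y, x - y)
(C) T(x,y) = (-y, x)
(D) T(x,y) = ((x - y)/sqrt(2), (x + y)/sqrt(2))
C

A transformation preserves a norm if ||T(v)|| = ||v|| for every v; a single vector where the norm changes rules an option out.

(A) T(x,y) = (x + y, y): v = (0, 1) has norm |0| + |1| = 1, but T(v) = (1, 1) has norm 2 -- not preserved.
(B) T(x,y) = (x + y, x - y): v = (1, 0) has norm |1| + |0| = 1, but T(v) = (1, 1) has norm 2 -- not preserved.
(C) T(x,y) = (-y, x): preserves the norm -- it only permutes the coordinates and/or flips signs, which leaves |x| + |y| unchanged.
(D) T(x,y) = ((x - y)/sqrt(2), (x + y)/sqrt(2)): v = (1, 0) has norm |1| + |0| = 1, but T(v) = (sqrt(2)/2, sqrt(2)/2) has norm sqrt(2) -- not preserved.

Therefore the answer is (C).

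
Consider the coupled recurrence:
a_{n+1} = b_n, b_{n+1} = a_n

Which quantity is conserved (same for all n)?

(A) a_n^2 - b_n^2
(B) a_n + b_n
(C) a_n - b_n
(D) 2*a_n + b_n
B

Replace a_n by a_{n+1} = b_n and b_n by b_{n+1} = a_n in each option and simplify:
(A) a_n^2 - b_n^2  ->  (b_n)^2 - (a_n)^2 = -a_n^2 + b_n^2   [not conserved]
(B) a_n + b_n  ->  (b_n) + (a_n) = a_n + b_n   [conserved]
(C) a_n - b_n  ->  (b_n) - (a_n) = -a_n + b_n   [not conserved]
(D) 2*a_n + b_n  ->  2*(b_n) + (a_n) = a_n + 2*b_n   [not conserved]

Only (B) a_n + b_n returns to itself after one step, so it is the conserved quantity.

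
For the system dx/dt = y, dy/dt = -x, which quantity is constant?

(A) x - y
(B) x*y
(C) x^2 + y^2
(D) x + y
C

A first integral I satisfies dI/dt = 0 along every solution. Differentiate each option and use the equation of motion:
(A) d/dt[x - y] = y - (-x) = x + y, not identically 0
(B) d/dt[x*y] = (dx/dt)y + x(dy/dt) = y^2 - x^2, not identically 0
(C) d/dt[x^2 + y^2] = 2x*dx/dt + 2y*dy/dt = 2x*y + 2y*(-x) = 0
(D) d/dt[x + y] = y + (-x) = y - x, not identically 0

Only (C) has zero time-derivative. So x^2 + y^2 (the squared radius; trajectories are circles) is the conserved quantity.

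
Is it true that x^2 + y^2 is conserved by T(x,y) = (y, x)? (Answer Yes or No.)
Yes

Substitute T(x,y) = (y, x) into the expression and compare with the original.

Original: x^2 + y^2
After applying T: (y)^2 + (x)^2 = x^2 + y^2

This is identical to the original x^2 + y^2, so the expression is invariant.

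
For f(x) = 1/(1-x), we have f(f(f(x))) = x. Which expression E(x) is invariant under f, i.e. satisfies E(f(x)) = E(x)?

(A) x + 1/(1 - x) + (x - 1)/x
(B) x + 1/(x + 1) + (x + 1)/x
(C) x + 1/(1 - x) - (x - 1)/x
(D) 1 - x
A

Replace x by f(x) = 1/(1 - x) in each option and simplify. As a quick numerical cross-check, also compare E(3) with E(f(3)) = E(-1/2).

(A) x + 1/(1 - x) + (x - 1)/x  ->  (1/(1 - x)) + 1/(1 - (1/(1 - x))) + ((1/(1 - x)) - 1)/(1/(1 - x)), which simplifies back to x + 1/(1 - x) + (x - 1)/x; check: E(3) = 19/6, E(-1/2) = 19/6.   [invariant]
(B) x + 1/(x + 1) + (x + 1)/x  ->  (1/(1 - x)) + 1/((1/(1 - x)) + 1) + ((1/(1 - x)) + 1)/(1/(1 - x)) = (-x^3 + 6x^2 - 11x + 7)/(x^2 - 3x + 2); check: E(3) = 55/12 but E(-1/2) = 1/2.   [not invariant]
(C) x + 1/(1 - x) - (x - 1)/x  ->  (1/(1 - x)) + 1/(1 - (1/(1 - x))) - ((1/(1 - x)) - 1)/(1/(1 - x)) = (x^2(1 - x) - x + (x - 1)^2)/(x(x - 1)); check: E(3) = 11/6 but E(-1/2) = -17/6.   [not invariant]
(D) 1 - x  ->  1 - (1/(1 - x)) = x/(x - 1); check: E(3) = -2 but E(-1/2) = 3/2.   [not invariant]

Only (A) is unchanged. Indeed f(f(x)) = 1/(1 - 1/(1-x)) = (1-x)/(-x) = (x-1)/x, so E(x) = x + f(x) + f(f(x)) is the sum over the whole 3-cycle; applying f just permutes the three terms cyclically (x -> f(x) -> f(f(x)) -> x), leaving the sum unchanged.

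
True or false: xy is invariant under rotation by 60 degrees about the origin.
False

Applying rotation by 60 degrees: x' = x*cos(60 degrees) - y*sin(60 degrees) = x/2 - sqrt(3)y/2, y' = x*sin(60 degrees) + y*cos(60 degrees) = sqrt(3)x/2 + y/2

Substituting into xy:
(x/2 - sqrt(3)y/2)(sqrt(3)x/2 + y/2)
= sqrt(3)x^2/4 - xy/2 - sqrt(3)y^2/4

This differs from the original expression xy, so it is NOT invariant.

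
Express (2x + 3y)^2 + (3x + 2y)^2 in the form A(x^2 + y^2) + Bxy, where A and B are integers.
13(x^2 + y^2) + 24xy

Expanding: (2x + 3y)^2 = 4x^2 + 12xy + 9y^2
(3x + 2y)^2 = 9x^2 + 12xy + 4y^2
Sum = (4+9)(x^2+y^2) + 24xy = 13(x^2 + y^2) + 24xy
This is symmetric in x and y.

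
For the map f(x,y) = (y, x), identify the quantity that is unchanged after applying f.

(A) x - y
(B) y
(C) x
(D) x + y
D

For f(x,y) = (y, x):
After applying f: x' = y, y' = x. So x' + y' = y + x = x + y.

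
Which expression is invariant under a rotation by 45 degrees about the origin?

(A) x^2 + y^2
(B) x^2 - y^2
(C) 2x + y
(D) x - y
A

A rotation by 45 degrees sends (x, y) to (sqrt(2)x/2 - sqrt(2)y/2, sqrt(2)x/2 + sqrt(2)y/2).
Substitute the transformed coordinates into each option and compare with the original:
(A) x^2 + y^2  ->  (sqrt(2)x/2 - sqrt(2)y/2)^2 + (sqrt(2)x/2 + sqrt(2)y/2)^2 = x^2 + y^2   [equals x^2 + y^2: invariant]
(B) x^2 - y^2  ->  (sqrt(2)x/2 - sqrt(2)y/2)^2 - (sqrt(2)x/2 + sqrt(2)y/2)^2 = -2xy   [differs from x^2 - y^2: not invariant]
(C) 2x + y  ->  2(sqrt(2)x/2 - sqrt(2)y/2) + (sqrt(2)x/2 + sqrt(2)y/2) = 3sqrt(2)x/2 - sqrt(2)y/2   [differs from 2x + y: not invariant]
(D) x - y  ->  (sqrt(2)x/2 - sqrt(2)y/2) - (sqrt(2)x/2 + sqrt(2)y/2) = -sqrt(2)y   [differs from x - y: not invariant]

Only option (A), x^2 + y^2, is unchanged by the transformation.
Geometrically, x^2 + y^2 is the squared distance from the origin, which every rotation about the origin preserves.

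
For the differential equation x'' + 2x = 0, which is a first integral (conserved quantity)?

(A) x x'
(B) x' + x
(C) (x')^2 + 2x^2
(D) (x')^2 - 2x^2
C

A first integral I satisfies dI/dt = 0 along every solution. Differentiate each option and use the equation of motion:
(A) d/dt[x x'] = (x')^2 + x x'' = (x')^2 - 2x^2, not identically 0
(B) d/dt[x' + x] = x'' + x' = -2x + x', not identically 0
(C) d/dt[(x')^2 + 2x^2] = 2x'x'' + 4x x' = 2x'(-2x) + 4x x' = 0
(D) d/dt[(x')^2 - 2x^2] = 2x'x'' - 4x x' = -8x x', not identically 0

Only (C) has zero time-derivative. So the energy-like quantity (x')^2 + 2x^2 is the first integral.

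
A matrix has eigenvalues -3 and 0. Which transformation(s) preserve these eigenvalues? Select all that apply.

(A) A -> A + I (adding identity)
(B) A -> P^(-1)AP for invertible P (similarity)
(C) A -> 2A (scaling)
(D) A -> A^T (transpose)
B and D

Eigenvalues are preserved by:
1. Similarity transformations: A -> P^(-1)AP (same characteristic polynomial)
2. Transpose: A^T has the same eigenvalues as A

Eigenvalues are NOT preserved by:
- Adding identity: eigenvalues become -3+1, 0+1
- Scaling: eigenvalues become -6, 0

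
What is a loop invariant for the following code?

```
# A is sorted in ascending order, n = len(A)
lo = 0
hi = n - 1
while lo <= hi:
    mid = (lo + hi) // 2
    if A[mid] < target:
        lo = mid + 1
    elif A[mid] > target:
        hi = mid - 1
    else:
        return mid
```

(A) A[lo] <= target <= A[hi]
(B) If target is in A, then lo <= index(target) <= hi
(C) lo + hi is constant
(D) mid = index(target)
B

A loop invariant must hold before the first iteration and be re-established by every execution of the body.

(B) If target is in A, then lo <= index(target) <= hi: Before the loop [lo, hi] = [0, n-1] covers every index. When A[mid] < target, sortedness puts target strictly to the right of mid, so setting lo = mid + 1 keeps index(target) in [lo, hi]; symmetrically for hi = mid - 1. Hence 'if target is in A then lo <= index(target) <= hi' holds after every iteration, and when lo > hi it proves target is absent.

The other options fail:
(A) A[lo] <= target <= A[hi]: fails when target is not in A (e.g. target < A[0] already violates it before the loop), so it is not maintained in general.
(C) lo + hi is constant: each iteration moves exactly one of lo, hi, so lo + hi changes (e.g. 0 + (n-1) becomes (mid+1) + (n-1)).
(D) mid = index(target): mid is just the current probe; it equals index(target) only on the iteration that returns.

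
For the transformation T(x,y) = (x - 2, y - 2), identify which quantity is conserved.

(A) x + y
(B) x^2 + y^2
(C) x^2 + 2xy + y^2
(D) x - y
D

An expression E(x,y) is invariant under T if E(T(x,y)) = E(x,y). Here T(x,y) = (x - 2, y - 2).
Substitute the transformed coordinates into each option and compare with the original:
(A) x + y  ->  (x - 2) + (y - 2) = x + y - 4   [differs from x + y: not invariant]
(B) x^2 + y^2  ->  (x - 2)^2 + (y - 2)^2 = x^2 - 4x + y^2 - 4y + 8   [differs from x^2 + y^2: not invariant]
(C) x^2 + 2xy + y^2  ->  (x - 2)^2 + 2(x - 2)(y - 2) + (y - 2)^2 = x^2 + 2xy - 8x + y^2 - 8y + 16   [differs from x^2 + 2xy + y^2: not invariant]
(D) x - y  ->  (x - 2) - (y - 2) = x - y   [equals x - y: invariant]

Only option (D), x - y, is unchanged by the transformation.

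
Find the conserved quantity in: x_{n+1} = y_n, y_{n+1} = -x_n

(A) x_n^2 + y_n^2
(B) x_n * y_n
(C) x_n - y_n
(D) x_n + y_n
A

For the recurrence x_{n+1} = y_n, y_{n+1} = -x_n:

x_{n+1}^2 + y_{n+1}^2 = y_n^2 + (-x_n)^2 = x_n^2 + y_n^2
The sum of squares is conserved (like energy in a harmonic oscillator).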